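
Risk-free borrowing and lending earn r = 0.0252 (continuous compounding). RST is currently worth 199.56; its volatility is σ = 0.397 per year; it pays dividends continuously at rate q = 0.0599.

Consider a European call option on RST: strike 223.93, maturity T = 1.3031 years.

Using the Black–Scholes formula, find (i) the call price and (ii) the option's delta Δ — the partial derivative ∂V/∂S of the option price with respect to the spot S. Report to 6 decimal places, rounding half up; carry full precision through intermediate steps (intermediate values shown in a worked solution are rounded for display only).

σ√T = 0.397·√1.3031 = 0.453189
d₁ = (ln(S/K) + (r−q+σ²/2)T) / (σ√T) = (ln(199.56/223.93) + (0.0252−0.0599+0.397²/2)·1.3031) / 0.453189 = (-0.115219 + 0.057473) / 0.453189 = -0.127421
d₂ = d₁ − σ√T = -0.127421 − 0.453189 = -0.580610
e^{−rT} = 0.967695
e^{−qT} = 0.924913
N(d₁) = 0.449303,  N(d₂) = 0.280752
Call price V = S·e^{−qT}·N(d₁) − K·e^{−rT}·N(d₂) = 82.930461 − 60.837727 = 22.092734
Δ = e^{−qT}·N(d₁) = 0.415567

price = 22.092734
Δ = 0.415567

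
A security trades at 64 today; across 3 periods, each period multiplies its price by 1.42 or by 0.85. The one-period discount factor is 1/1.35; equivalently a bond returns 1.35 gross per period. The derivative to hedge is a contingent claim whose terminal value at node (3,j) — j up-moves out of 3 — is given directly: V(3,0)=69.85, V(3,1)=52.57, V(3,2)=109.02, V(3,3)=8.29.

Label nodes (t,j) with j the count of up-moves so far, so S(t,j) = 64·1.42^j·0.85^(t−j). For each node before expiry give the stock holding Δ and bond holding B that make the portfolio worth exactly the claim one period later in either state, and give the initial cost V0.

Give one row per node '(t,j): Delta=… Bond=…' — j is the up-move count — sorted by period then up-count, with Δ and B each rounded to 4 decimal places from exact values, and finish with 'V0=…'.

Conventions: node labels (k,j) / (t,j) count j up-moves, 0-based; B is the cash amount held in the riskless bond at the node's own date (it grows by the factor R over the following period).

No-arbitrage ⇒ martingale measure with p* = (R−d)/(u−d) = 0.8772.
At maturity the claim pays: V(3,0)=69.8500, V(3,1)=52.5700, V(3,2)=109.0200, V(3,3)=8.2900
(2,0): S=46.2400. Δ = (V_up−V_dn)/(S_up−S_dn) = (52.5700−69.8500)/(65.6608−39.3040) = -0.6556. V = [p*·52.5700 + (1−p*)·69.8500]/1.35 = 40.5127. B = V − Δ·S = 70.8285.
(2,1): S=77.2480. Δ = (V_up−V_dn)/(S_up−S_dn) = (109.0200−52.5700)/(109.6922−65.6608) = 1.2820. V = [p*·109.0200 + (1−p*)·52.5700]/1.35 = 75.6204. B = V − Δ·S = -23.4147.
(2,2): S=129.0496. Δ = (V_up−V_dn)/(S_up−S_dn) = (8.2900−109.0200)/(183.2504−109.6922) = -1.3694. V = [p*·8.2900 + (1−p*)·109.0200]/1.35 = 15.3040. B = V − Δ·S = 192.0233.
(1,0): S=54.4000. Δ = (V_up−V_dn)/(S_up−S_dn) = (75.6204−40.5127)/(77.2480−46.2400) = 1.1322. V = [p*·75.6204 + (1−p*)·40.5127]/1.35 = 52.8214. B = V − Δ·S = -8.7711.
(1,1): S=90.8800. Δ = (V_up−V_dn)/(S_up−S_dn) = (15.3040−75.6204)/(129.0496−77.2480) = -1.1644. V = [p*·15.3040 + (1−p*)·75.6204]/1.35 = 16.8231. B = V − Δ·S = 122.6415.
(0,0): S=64.0000. Δ = (V_up−V_dn)/(S_up−S_dn) = (16.8231−52.8214)/(90.8800−54.4000) = -0.9868. V = [p*·16.8231 + (1−p*)·52.8214]/1.35 = 15.7363. B = V − Δ·S = 78.8912.
Sanity check at the root: Δ(0,0)·S0 + B(0,0) reproduces V0 = 15.7363.

(0,0): Delta=-0.9868 Bond=78.8912
(1,0): Delta=1.1322 Bond=-8.7711
(1,1): Delta=-1.1644 Bond=122.6415
(2,0): Delta=-0.6556 Bond=70.8285
(2,1): Delta=1.2820 Bond=-23.4147
(2,2): Delta=-1.3694 Bond=192.0233
V0=15.7363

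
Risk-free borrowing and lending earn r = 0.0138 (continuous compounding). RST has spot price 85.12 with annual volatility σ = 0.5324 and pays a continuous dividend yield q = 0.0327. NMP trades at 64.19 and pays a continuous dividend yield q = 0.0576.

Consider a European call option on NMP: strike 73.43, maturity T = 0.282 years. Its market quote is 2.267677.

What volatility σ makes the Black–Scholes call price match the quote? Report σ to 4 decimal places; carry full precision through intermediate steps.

sigma = 0.4159

At σ = 0.4159 the Black–Scholes value reproduces the quote:
σ√T = 0.4159·√0.282 = 0.220858
d₁ = (ln(S/K) + (r−q+σ²/2)T) / (σ√T) = (ln(64.19/73.43) + (0.0138−0.0576+0.4159²/2)·0.282) / 0.220858 = (-0.134485 + 0.012038) / 0.220858 = -0.554417
d₂ = d₁ − σ√T = -0.554417 − 0.220858 = -0.775275
e^{−rT} = 0.996116
e^{−qT} = 0.983888
N(d₁) = 0.289647,  N(d₂) = 0.219088
V = S·e^{−qT}·N(d₁) − K·e^{−rT}·N(d₂) = 18.292859 − 16.025182 = 2.267677 (equal to the quote); since ∂V/∂σ > 0 for all σ, the implied volatility is unique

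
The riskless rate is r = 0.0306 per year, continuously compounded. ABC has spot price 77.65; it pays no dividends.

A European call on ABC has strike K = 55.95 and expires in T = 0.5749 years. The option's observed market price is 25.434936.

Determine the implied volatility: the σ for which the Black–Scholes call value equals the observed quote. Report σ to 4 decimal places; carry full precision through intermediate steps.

At σ = 0.5266 the Black–Scholes value reproduces the quote:
σ√T = 0.5266·√0.5749 = 0.399279
d₁ = (ln(S/K) + (r+σ²/2)T) / (σ√T) = (ln(77.65/55.95) + (0.0306+0.5266²/2)·0.5749) / 0.399279 = (0.327753 + 0.097304) / 0.399279 = 1.064560
d₂ = d₁ − σ√T = 1.064560 − 0.399279 = 0.665281
e^{−rT} = 0.982562
N(d₁) = 0.856463,  N(d₂) = 0.747065
V = S·N(d₁) − K·e^{−rT}·N(d₂) = 66.504315 − 41.069379 = 25.434936 (matching the quote); vega is positive throughout, so no other σ reproduces this price

sigma = 0.5266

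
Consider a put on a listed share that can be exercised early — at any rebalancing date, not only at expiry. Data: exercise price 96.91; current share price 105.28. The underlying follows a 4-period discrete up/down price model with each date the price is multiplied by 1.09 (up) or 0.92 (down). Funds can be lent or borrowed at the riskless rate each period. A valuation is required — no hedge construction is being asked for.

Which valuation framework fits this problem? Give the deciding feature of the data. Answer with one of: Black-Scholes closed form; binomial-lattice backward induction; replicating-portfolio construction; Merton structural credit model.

framework: binomial-lattice backward induction

Key observation: the defining feature is the embedded early-exercise option across 4 discrete dates on the spot-105.28 tree; pricing the strike-96.91 put means working backward with an exercise test at every node.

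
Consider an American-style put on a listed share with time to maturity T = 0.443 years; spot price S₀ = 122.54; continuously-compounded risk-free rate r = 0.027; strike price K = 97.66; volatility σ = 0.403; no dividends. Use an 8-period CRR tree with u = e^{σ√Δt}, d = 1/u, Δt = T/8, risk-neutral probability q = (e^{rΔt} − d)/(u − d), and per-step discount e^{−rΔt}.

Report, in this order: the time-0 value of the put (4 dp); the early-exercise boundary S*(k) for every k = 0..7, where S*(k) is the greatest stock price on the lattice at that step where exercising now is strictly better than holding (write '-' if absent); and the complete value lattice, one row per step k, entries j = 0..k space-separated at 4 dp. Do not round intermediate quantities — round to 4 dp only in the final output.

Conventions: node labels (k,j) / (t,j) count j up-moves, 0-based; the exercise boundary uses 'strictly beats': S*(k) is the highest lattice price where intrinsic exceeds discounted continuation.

params: Δt=0.05538 u=1.09948 d=0.90952 q=0.48419 e^(-rΔt)=0.99851
t_8 payoffs: 40.2758 28.2913 13.8038 0.0000 0.0000 0.0000 0.0000 0.0000 0.0000
t_7: node(7,0) S=63.0926 payoff=34.5674 vs cont=34.4215 → 34.5674 [stop]  node(7,1) S=76.2693 payoff=21.3907 vs cont=21.2448 → 21.3907 [stop]  node(7,2) S=92.1979 payoff=5.4621 vs cont=7.1096 → 7.1096 [wait]  node(7,3) S=111.4531 payoff=0.0000 vs cont=0.0000 → 0.0000 [wait]  node(7,4) S=134.7298 payoff=0.0000 vs cont=0.0000 → 0.0000 [wait]  node(7,5) S=162.8677 payoff=0.0000 vs cont=0.0000 → 0.0000 [wait]  node(7,6) S=196.8821 payoff=0.0000 vs cont=0.0000 → 0.0000 [wait]  node(7,7) S=238.0004 payoff=0.0000 vs cont=0.0000 → 0.0000 [wait]  ⇒ S*(7)=76.2693
t_6: node(6,0) S=69.3687 payoff=28.2913 vs cont=28.1454 → 28.2913 [stop]  node(6,1) S=83.8562 payoff=13.8038 vs cont=14.4544 → 14.4544 [wait]  node(6,2) S=101.3693 payoff=0.0000 vs cont=3.6617 → 3.6617 [wait]  node(6,3) S=122.5400 payoff=0.0000 vs cont=0.0000 → 0.0000 [wait]  node(6,4) S=148.1321 payoff=0.0000 vs cont=0.0000 → 0.0000 [wait]  node(6,5) S=179.0691 payoff=0.0000 vs cont=0.0000 → 0.0000 [wait]  node(6,6) S=216.4671 payoff=0.0000 vs cont=0.0000 → 0.0000 [wait]  ⇒ S*(6)=69.3687
t_5: node(5,0) S=76.2693 payoff=21.3907 vs cont=21.5594 → 21.5594 [wait]  node(5,1) S=92.1979 payoff=5.4621 vs cont=9.2149 → 9.2149 [wait]  node(5,2) S=111.4531 payoff=0.0000 vs cont=1.8859 → 1.8859 [wait]  node(5,3) S=134.7298 payoff=0.0000 vs cont=0.0000 → 0.0000 [wait]  node(5,4) S=162.8677 payoff=0.0000 vs cont=0.0000 → 0.0000 [wait]  node(5,5) S=196.8821 payoff=0.0000 vs cont=0.0000 → 0.0000 [wait]  ⇒ S*(5)=-
t_4: node(4,0) S=83.8562 payoff=13.8038 vs cont=15.5591 → 15.5591 [wait]  node(4,1) S=101.3693 payoff=0.0000 vs cont=5.6579 → 5.6579 [wait]  node(4,2) S=122.5400 payoff=0.0000 vs cont=0.9713 → 0.9713 [wait]  node(4,3) S=148.1321 payoff=0.0000 vs cont=0.0000 → 0.0000 [wait]  node(4,4) S=179.0691 payoff=0.0000 vs cont=0.0000 → 0.0000 [wait]  ⇒ S*(4)=-
t_3: node(3,0) S=92.1979 payoff=5.4621 vs cont=10.7490 → 10.7490 [wait]  node(3,1) S=111.4531 payoff=0.0000 vs cont=3.3837 → 3.3837 [wait]  node(3,2) S=134.7298 payoff=0.0000 vs cont=0.5003 → 0.5003 [wait]  node(3,3) S=162.8677 payoff=0.0000 vs cont=0.0000 → 0.0000 [wait]  ⇒ S*(3)=-
t_2: node(2,0) S=101.3693 payoff=0.0000 vs cont=7.1721 → 7.1721 [wait]  node(2,1) S=122.5400 payoff=0.0000 vs cont=1.9846 → 1.9846 [wait]  node(2,2) S=148.1321 payoff=0.0000 vs cont=0.2577 → 0.2577 [wait]  ⇒ S*(2)=-
t_1: node(1,0) S=111.4531 payoff=0.0000 vs cont=4.6534 → 4.6534 [wait]  node(1,1) S=134.7298 payoff=0.0000 vs cont=1.1467 → 1.1467 [wait]  ⇒ S*(1)=-
t_0: node(0,0) S=122.5400 payoff=0.0000 vs cont=2.9511 → 2.9511 [wait]  ⇒ S*(0)=-

price = 2.9511
boundary = - - - - - - 69.3687 76.2693
tree:
2.9511
4.6534 1.1467
7.1721 1.9846 0.2577
10.7490 3.3837 0.5003 0.0000
15.5591 5.6579 0.9713 0.0000 0.0000
21.5594 9.2149 1.8859 0.0000 0.0000 0.0000
28.2913 14.4544 3.6617 0.0000 0.0000 0.0000 0.0000
34.5674 21.3907 7.1096 0.0000 0.0000 0.0000 0.0000 0.0000
40.2758 28.2913 13.8038 0.0000 0.0000 0.0000 0.0000 0.0000 0.0000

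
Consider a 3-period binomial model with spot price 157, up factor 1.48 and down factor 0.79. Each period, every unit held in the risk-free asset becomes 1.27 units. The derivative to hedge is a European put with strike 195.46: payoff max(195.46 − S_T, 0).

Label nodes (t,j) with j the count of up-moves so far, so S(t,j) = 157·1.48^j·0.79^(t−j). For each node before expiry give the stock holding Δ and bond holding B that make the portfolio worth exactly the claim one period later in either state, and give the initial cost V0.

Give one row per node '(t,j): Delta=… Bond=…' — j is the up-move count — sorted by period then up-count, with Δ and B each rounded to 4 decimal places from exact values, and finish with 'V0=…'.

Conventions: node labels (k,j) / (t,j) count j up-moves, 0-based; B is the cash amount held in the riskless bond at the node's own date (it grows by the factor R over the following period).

Under the risk-neutral measure, an up-move has probability p* = (R−d)/(u−d) = 0.6957 and values discount at R = 1.27.
Expiry values: V(3,0)=118.0529, V(3,1)=50.4441, V(3,2)=0.0000, V(3,3)=0.0000
  t=2,j=0: stock 97.9837 → up 145.0159 (V=50.4441), down 77.4071 (V=118.0529). Price 55.9218; hedge Δ=-1.0000, bond B=153.9055.
  t=2,j=1: stock 183.5644 → up 271.6753 (V=0.0000), down 145.0159 (V=50.4441). Price 12.0886; hedge Δ=-0.3983, bond B=85.1961.
  t=2,j=2: stock 343.8928 → up 508.9613 (V=0.0000), down 271.6753 (V=0.0000). Price 0.0000; hedge Δ=0.0000, bond B=0.0000.
  t=1,j=0: stock 124.0300 → up 183.5644 (V=12.0886), down 97.9837 (V=55.9218). Price 20.0230; hedge Δ=-0.5122, bond B=83.5493.
  t=1,j=1: stock 232.3600 → up 343.8928 (V=0.0000), down 183.5644 (V=12.0886). Price 2.8970; hedge Δ=-0.0754, bond B=20.4167.
  t=0,j=0: stock 157.0000 → up 232.3600 (V=2.8970), down 124.0300 (V=20.0230). Price 6.3852; hedge Δ=-0.1581, bond B=31.2055.
Check: Δ(0,0)·S0 + B(0,0) = 6.3852 = V0.

(0,0): Delta=-0.1581 Bond=31.2055
(1,0): Delta=-0.5122 Bond=83.5493
(1,1): Delta=-0.0754 Bond=20.4167
(2,0): Delta=-1.0000 Bond=153.9055
(2,1): Delta=-0.3983 Bond=85.1961
(2,2): Delta=0.0000 Bond=0.0000
V0=6.3852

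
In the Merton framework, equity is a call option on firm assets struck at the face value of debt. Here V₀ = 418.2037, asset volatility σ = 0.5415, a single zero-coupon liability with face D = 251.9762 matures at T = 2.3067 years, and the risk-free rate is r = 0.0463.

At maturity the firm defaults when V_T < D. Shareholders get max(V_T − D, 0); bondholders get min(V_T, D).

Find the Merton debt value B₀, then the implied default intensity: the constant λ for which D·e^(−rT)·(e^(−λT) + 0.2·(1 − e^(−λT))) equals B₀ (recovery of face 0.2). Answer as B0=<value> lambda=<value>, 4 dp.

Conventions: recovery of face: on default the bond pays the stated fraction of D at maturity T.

Equity is a call on the firm's assets struck at D = 251.9762:
d₁ = [ln(V₀/D) + (r + σ²/2)T] / (σ√T)
   = [ln(418.2037/251.9762) + (0.0463 + 0.5·0.5415²)·2.3067] / (0.5415·√2.3067)
   = [0.506634 + 0.444988] / 0.822421 = 1.157099
d₂ = d₁ − σ√T = 1.157099 − 0.822421 = 0.334678
N(d₁) = 0.876384,  N(d₂) = 0.631066,  e^(−rT) = 0.898705
E₀ = V₀·N(d₁) − D·e^(−rT)·N(d₂)
   = 418.2037·0.876384 − 251.9762·0.898705·0.631066 = 223.600659
B₀ = V₀ − E₀ = 418.2037 − 223.600659 = 194.603041
e^(−λT) = (B₀·e^(rT)/D − 0.2)/(1 − 0.2) = (194.6030·1.112712/251.9762 − 0.2)/0.8 = 0.82419410
λ = −ln(0.82419410)/2.3067 = 0.083821

B0=194.6030 lambda=0.0838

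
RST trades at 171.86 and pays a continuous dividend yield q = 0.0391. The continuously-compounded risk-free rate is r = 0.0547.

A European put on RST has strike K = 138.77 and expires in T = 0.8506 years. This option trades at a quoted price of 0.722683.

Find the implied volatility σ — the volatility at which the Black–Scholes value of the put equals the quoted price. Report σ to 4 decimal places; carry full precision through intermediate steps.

At σ = 0.1678 the Black–Scholes value reproduces the quote:
σ√T = 0.1678·√0.8506 = 0.154759
d₁ = (ln(S/K) + (r−q+σ²/2)T) / (σ√T) = (ln(171.86/138.77) + (0.0547−0.0391+0.1678²/2)·0.8506) / 0.154759 = (0.213862 + 0.025244) / 0.154759 = 1.545031
d₂ = d₁ − σ√T = 1.545031 − 0.154759 = 1.390273
e^{−rT} = 0.954538
e^{−qT} = 0.967289
N(−d₁) = 0.061169,  N(−d₂) = 0.082223
V = K·e^{−rT}·N(−d₂) − S·e^{−qT}·N(−d₁) = 10.891369 − 10.168686 = 0.722683 (the observed quote) — the price is monotone increasing in volatility, hence this σ is the only solution

sigma = 0.1678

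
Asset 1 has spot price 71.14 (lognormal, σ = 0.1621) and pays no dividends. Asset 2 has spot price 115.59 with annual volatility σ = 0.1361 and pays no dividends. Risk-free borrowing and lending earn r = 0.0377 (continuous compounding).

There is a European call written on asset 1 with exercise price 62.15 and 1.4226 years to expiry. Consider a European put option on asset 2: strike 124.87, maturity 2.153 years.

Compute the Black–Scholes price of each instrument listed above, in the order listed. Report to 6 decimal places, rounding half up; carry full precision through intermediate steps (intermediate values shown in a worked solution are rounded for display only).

price(asset 1 call K=62.15) = 13.323188
price(asset 2 put K=124.87) = 8.949851

[asset 1 call K=62.15]
σ√T = 0.1621·√1.4226 = 0.193341
d₁ = (ln(S/K) + (r+σ²/2)T) / (σ√T) = (ln(71.14/62.15) + (0.0377+0.1621²/2)·1.4226) / 0.193341 = (0.135099 + 0.072322) / 0.193341 = 1.072826
d₂ = d₁ − σ√T = 1.072826 − 0.193341 = 0.879484
e^{−rT} = 0.947781
N(d₁) = 0.858325,  N(d₂) = 0.810431
price = S·N(d₁) − K·e^{−rT}·N(d₂) = 61.061262 − 47.738074 = 13.323188
[asset 2 put K=124.87]
σ√T = 0.1361·√2.153 = 0.199701
d₁ = (ln(S/K) + (r+σ²/2)T) / (σ√T) = (ln(115.59/124.87) + (0.0377+0.1361²/2)·2.153) / 0.199701 = (-0.077224 + 0.101108) / 0.199701 = 0.119602
d₂ = d₁ − σ√T = 0.119602 − 0.199701 = -0.080099
e^{−rT} = 0.922039
N(−d₁) = 0.452399,  N(−d₂) = 0.531921
price = K·e^{−rT}·N(−d₂) − S·N(−d₁) = 61.242687 − 52.292836 = 8.949851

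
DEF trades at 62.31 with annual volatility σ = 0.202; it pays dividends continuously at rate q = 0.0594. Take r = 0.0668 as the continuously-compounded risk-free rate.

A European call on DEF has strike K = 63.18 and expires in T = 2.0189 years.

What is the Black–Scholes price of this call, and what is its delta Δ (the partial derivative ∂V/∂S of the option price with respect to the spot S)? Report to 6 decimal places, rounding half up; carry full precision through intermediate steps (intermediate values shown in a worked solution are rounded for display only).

price = 6.333080
Δ = 0.495413

σ√T = 0.202·√2.0189 = 0.287018
d₁ = (ln(S/K) + (r−q+σ²/2)T) / (σ√T) = (ln(62.31/63.18) + (0.0668−0.0594+0.202²/2)·2.0189) / 0.287018 = (-0.013866 + 0.056129) / 0.287018 = 0.147251
d₂ = d₁ − σ√T = 0.147251 − 0.287018 = -0.139767
e^{−rT} = 0.873836
e^{−qT} = 0.886989
N(d₁) = 0.558533,  N(d₂) = 0.444422
Call price V = S·e^{−qT}·N(d₁) − K·e^{−rT}·N(d₂) = 30.869160 − 24.536080 = 6.333080
Δ = e^{−qT}·N(d₁) = 0.495413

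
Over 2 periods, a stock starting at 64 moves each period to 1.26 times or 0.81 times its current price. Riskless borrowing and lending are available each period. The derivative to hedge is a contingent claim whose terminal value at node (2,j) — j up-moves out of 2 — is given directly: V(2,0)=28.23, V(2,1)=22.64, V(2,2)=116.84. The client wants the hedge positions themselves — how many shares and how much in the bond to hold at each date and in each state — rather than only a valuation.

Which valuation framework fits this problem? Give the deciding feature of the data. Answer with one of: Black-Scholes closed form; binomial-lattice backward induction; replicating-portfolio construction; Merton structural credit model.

framework: replicating-portfolio construction

Key observation: a price alone would not answer the question — the per-node share/bond construction on the spot-64, 1.26/0.81 tree is required, and only the replicating-portfolio method yields it.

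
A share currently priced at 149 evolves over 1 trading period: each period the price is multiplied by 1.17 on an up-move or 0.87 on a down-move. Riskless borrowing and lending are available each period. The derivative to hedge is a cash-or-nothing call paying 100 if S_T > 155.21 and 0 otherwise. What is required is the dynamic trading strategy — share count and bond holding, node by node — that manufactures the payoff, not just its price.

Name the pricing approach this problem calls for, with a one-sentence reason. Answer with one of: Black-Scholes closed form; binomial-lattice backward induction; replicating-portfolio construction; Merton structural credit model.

framework: replicating-portfolio construction

Key observation: a price alone would not answer the question — the per-node share/bond construction on the spot-149, 1.17/0.87 tree is required, and only the replicating-portfolio method yields it.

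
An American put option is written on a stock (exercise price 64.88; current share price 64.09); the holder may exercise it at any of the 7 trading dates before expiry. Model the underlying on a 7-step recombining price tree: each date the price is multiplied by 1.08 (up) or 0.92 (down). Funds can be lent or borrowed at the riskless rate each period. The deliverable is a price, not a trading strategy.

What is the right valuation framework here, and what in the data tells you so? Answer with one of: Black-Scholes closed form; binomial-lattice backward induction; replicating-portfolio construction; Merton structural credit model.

Key observation: the exercise right at every one of the 7 steps is what matters: each node needs max(64.88 − S, continuation), which only the stepwise tree valuation starting from spot 64.09 delivers.

framework: binomial-lattice backward induction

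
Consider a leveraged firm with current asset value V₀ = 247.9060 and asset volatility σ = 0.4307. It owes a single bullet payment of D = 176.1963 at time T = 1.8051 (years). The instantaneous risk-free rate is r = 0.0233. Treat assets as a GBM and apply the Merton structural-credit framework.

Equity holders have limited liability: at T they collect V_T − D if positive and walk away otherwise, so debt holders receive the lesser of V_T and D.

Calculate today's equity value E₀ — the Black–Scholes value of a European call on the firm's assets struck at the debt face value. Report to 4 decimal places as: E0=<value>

E0=96.5670

With assets at 247.9060 and a single debt payment of 176.1963 at 1.8051 years:
d₁ = [ln(V₀/D) + (r + σ²/2)T] / (σ√T)
   = [ln(247.9060/176.1963) + (0.0233 + 0.5·0.4307²)·1.8051] / (0.4307·√1.8051)
   = [0.341451 + 0.209484] / 0.578663 = 0.952083
d₂ = d₁ − σ√T = 0.952083 − 0.578663 = 0.373420
N(d₁) = 0.829473,  N(d₂) = 0.645582,  e^(−rT) = 0.958813
E₀ = V₀·N(d₁) − D·e^(−rT)·N(d₂)
   = 247.9060·0.829473 − 176.1963·0.958813·0.645582 = 96.566980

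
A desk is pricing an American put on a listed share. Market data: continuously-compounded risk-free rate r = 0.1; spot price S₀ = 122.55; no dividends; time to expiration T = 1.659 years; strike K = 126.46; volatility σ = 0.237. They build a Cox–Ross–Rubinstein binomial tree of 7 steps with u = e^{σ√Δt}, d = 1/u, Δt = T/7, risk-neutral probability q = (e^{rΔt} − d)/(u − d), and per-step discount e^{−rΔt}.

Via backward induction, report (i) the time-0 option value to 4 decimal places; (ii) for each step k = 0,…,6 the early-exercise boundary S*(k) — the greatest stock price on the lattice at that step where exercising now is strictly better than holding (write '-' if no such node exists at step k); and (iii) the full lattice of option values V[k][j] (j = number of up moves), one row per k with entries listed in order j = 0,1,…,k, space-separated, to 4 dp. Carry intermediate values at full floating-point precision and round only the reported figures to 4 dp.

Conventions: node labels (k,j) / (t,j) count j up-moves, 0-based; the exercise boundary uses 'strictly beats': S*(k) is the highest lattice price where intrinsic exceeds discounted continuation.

price = 10.1709
boundary = - - 97.2965 109.1957 97.2965 109.1957 97.2965
tree:
10.1709
17.5063 5.1709
29.1635 9.6166 2.0991
39.7659 17.2643 4.3626 0.5128
49.2130 29.1635 8.8379 1.2353 0.0000
57.6307 39.7659 17.2643 2.9756 0.0000 0.0000
65.1311 49.2130 29.1635 7.1674 0.0000 0.0000 0.0000
71.8141 57.6307 39.7659 17.2643 0.0000 0.0000 0.0000 0.0000

Δt=0.23700  u=1.12230  d=0.89103  q=0.57489  discount=0.97658
step 7 (expiry): payoffs max(K−S,0) = 71.8141 57.6307 39.7659 17.2643 0.0000 0.0000 0.0000 0.0000
step 6: (k=6,j=0): S=61.3289, K−S=65.1311, hold=62.1692 ⇒ V=65.1311 exercise | (k=6,j=1): S=77.2470, K−S=49.2130, hold=46.2512 ⇒ V=49.2130 exercise | (k=6,j=2): S=97.2965, K−S=29.1635, hold=26.2016 ⇒ V=29.1635 exercise | (k=6,j=3): S=122.5500, K−S=3.9100, hold=7.1674 ⇒ V=7.1674 continue | (k=6,j=4): S=154.3580, K−S=0.0000, hold=0.0000 ⇒ V=0.0000 continue | (k=6,j=5): S=194.4219, K−S=0.0000, hold=0.0000 ⇒ V=0.0000 continue | (k=6,j=6): S=244.8844, K−S=0.0000, hold=0.0000 ⇒ V=0.0000 continue  boundary S*=97.2965
step 5: (k=5,j=0): S=68.8293, K−S=57.6307, hold=54.6688 ⇒ V=57.6307 exercise | (k=5,j=1): S=86.6941, K−S=39.7659, hold=36.8041 ⇒ V=39.7659 exercise | (k=5,j=2): S=109.1957, K−S=17.2643, hold=16.1312 ⇒ V=17.2643 exercise | (k=5,j=3): S=137.5376, K−S=0.0000, hold=2.9756 ⇒ V=2.9756 continue | (k=5,j=4): S=173.2356, K−S=0.0000, hold=0.0000 ⇒ V=0.0000 continue | (k=5,j=5): S=218.1992, K−S=0.0000, hold=0.0000 ⇒ V=0.0000 continue  boundary S*=109.1957
step 4: (k=4,j=0): S=77.2470, K−S=49.2130, hold=46.2512 ⇒ V=49.2130 exercise | (k=4,j=1): S=97.2965, K−S=29.1635, hold=26.2016 ⇒ V=29.1635 exercise | (k=4,j=2): S=122.5500, K−S=3.9100, hold=8.8379 ⇒ V=8.8379 continue | (k=4,j=3): S=154.3580, K−S=0.0000, hold=1.2353 ⇒ V=1.2353 continue | (k=4,j=4): S=194.4219, K−S=0.0000, hold=0.0000 ⇒ V=0.0000 continue  boundary S*=97.2965
step 3: (k=3,j=0): S=86.6941, K−S=39.7659, hold=36.8041 ⇒ V=39.7659 exercise | (k=3,j=1): S=109.1957, K−S=17.2643, hold=17.0691 ⇒ V=17.2643 exercise | (k=3,j=2): S=137.5376, K−S=0.0000, hold=4.3626 ⇒ V=4.3626 continue | (k=3,j=3): S=173.2356, K−S=0.0000, hold=0.5128 ⇒ V=0.5128 continue  boundary S*=109.1957
step 2: (k=2,j=0): S=97.2965, K−S=29.1635, hold=26.2016 ⇒ V=29.1635 exercise | (k=2,j=1): S=122.5500, K−S=3.9100, hold=9.6166 ⇒ V=9.6166 continue | (k=2,j=2): S=154.3580, K−S=0.0000, hold=2.0991 ⇒ V=2.0991 continue  boundary S*=97.2965
step 1: (k=1,j=0): S=109.1957, K−S=17.2643, hold=17.5063 ⇒ V=17.5063 continue | (k=1,j=1): S=137.5376, K−S=0.0000, hold=5.1709 ⇒ V=5.1709 continue  boundary S*=-
step 0: (k=0,j=0): S=122.5500, K−S=3.9100, hold=10.1709 ⇒ V=10.1709 continue  boundary S*=-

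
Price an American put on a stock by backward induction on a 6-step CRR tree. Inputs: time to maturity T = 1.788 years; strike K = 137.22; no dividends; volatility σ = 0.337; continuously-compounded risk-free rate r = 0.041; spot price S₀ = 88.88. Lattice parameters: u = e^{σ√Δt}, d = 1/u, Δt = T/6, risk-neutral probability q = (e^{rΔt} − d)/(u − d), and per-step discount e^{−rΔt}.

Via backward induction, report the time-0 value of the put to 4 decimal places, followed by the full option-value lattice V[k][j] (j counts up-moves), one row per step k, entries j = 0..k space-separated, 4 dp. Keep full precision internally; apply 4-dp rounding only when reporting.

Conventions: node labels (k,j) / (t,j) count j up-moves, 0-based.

Δt=0.29800  u=1.20198  d=0.83196  q=0.48736  discount=0.98786
step 6 (expiry): payoffs max(K−S,0) = 107.7465 94.6384 75.7005 48.3400 8.8111 0.0000 0.0000
k=5: (k=5,j=0): S=35.4264, K−S=101.7936, hold=100.1273 ⇒ V=101.7936 exercise | (k=5,j=1): S=51.1820, K−S=86.0380, hold=84.3716 ⇒ V=86.0380 exercise | (k=5,j=2): S=73.9450, K−S=63.2750, hold=61.6087 ⇒ V=63.2750 exercise | (k=5,j=3): S=106.8316, K−S=30.3884, hold=28.7221 ⇒ V=30.3884 exercise | (k=5,j=4): S=154.3443, K−S=0.0000, hold=4.4621 ⇒ V=4.4621 continue | (k=5,j=5): S=222.9880, K−S=0.0000, hold=0.0000 ⇒ V=0.0000 continue
k=4: (k=4,j=0): S=42.5816, K−S=94.6384, hold=92.9720 ⇒ V=94.6384 exercise | (k=4,j=1): S=61.5195, K−S=75.7005, hold=74.0341 ⇒ V=75.7005 exercise | (k=4,j=2): S=88.8800, K−S=48.3400, hold=46.6736 ⇒ V=48.3400 exercise | (k=4,j=3): S=128.4089, K−S=8.8111, hold=17.5374 ⇒ V=17.5374 continue | (k=4,j=4): S=185.5180, K−S=0.0000, hold=2.2597 ⇒ V=2.2597 continue
k=3: (k=3,j=0): S=51.1820, K−S=86.0380, hold=84.3716 ⇒ V=86.0380 exercise | (k=3,j=1): S=73.9450, K−S=63.2750, hold=61.6087 ⇒ V=63.2750 exercise | (k=3,j=2): S=106.8316, K−S=30.3884, hold=32.9233 ⇒ V=32.9233 continue | (k=3,j=3): S=154.3443, K−S=0.0000, hold=9.9691 ⇒ V=9.9691 continue
k=2: (k=2,j=0): S=61.5195, K−S=75.7005, hold=74.0341 ⇒ V=75.7005 exercise | (k=2,j=1): S=88.8800, K−S=48.3400, hold=47.8940 ⇒ V=48.3400 exercise | (k=2,j=2): S=128.4089, K−S=8.8111, hold=21.4723 ⇒ V=21.4723 continue
k=1: (k=1,j=0): S=73.9450, K−S=63.2750, hold=61.6087 ⇒ V=63.2750 exercise | (k=1,j=1): S=106.8316, K−S=30.3884, hold=34.8177 ⇒ V=34.8177 continue
k=0: (k=0,j=0): S=88.8800, K−S=48.3400, hold=48.8061 ⇒ V=48.8061 continue

price = 48.8061
tree:
48.8061
63.2750 34.8177
75.7005 48.3400 21.4723
86.0380 63.2750 32.9233 9.9691
94.6384 75.7005 48.3400 17.5374 2.2597
101.7936 86.0380 63.2750 30.3884 4.4621 0.0000
107.7465 94.6384 75.7005 48.3400 8.8111 0.0000 0.0000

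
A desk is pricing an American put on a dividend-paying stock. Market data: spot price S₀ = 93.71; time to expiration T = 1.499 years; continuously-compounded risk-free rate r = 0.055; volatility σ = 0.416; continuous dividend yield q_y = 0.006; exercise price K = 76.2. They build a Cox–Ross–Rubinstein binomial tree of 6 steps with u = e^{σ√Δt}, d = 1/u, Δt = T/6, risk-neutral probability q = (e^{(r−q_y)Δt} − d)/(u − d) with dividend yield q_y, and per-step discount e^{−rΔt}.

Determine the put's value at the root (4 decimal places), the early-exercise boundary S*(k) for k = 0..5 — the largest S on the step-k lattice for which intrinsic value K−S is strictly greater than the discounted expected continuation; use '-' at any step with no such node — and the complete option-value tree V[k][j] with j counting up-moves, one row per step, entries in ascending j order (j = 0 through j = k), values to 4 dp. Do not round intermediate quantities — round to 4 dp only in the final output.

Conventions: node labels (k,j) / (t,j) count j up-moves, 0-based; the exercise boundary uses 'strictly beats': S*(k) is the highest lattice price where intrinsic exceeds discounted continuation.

price = 8.1949
boundary = - - - - 40.7918 50.2200
tree:
8.1949
12.4847 3.7403
18.4400 6.3328 1.0131
26.1943 10.4928 1.9662 0.0000
35.4082 16.8753 3.8159 0.0000 0.0000
43.0663 25.9800 7.4057 0.0000 0.0000 0.0000
49.2867 35.4082 14.3728 0.0000 0.0000 0.0000 0.0000

Δt=0.24983, u=1.23113, d=0.81226, q=0.47761, disc=e^(-rΔt)=0.98635
k=6 terminal: V=max(K-S,0) → 49.2867 35.4082 14.3728 0.0000 0.0000 0.0000 0.0000
k=5: j=0 S=33.1337 intr=43.0663 cont=42.0760 V=43.0663[EX]; j=1 S=50.2200 intr=25.9800 cont=25.0154 V=25.9800[EX]; j=2 S=76.1172 intr=0.0828 cont=7.4057 V=7.4057[hold]; j=3 S=115.3690 intr=0.0000 cont=0.0000 V=0.0000[hold]; j=4 S=174.8620 intr=0.0000 cont=0.0000 V=0.0000[hold]; j=5 S=265.0340 intr=0.0000 cont=0.0000 V=0.0000[hold]  S*(5)=50.2200
k=4: j=0 S=40.7918 intr=35.4082 cont=34.4294 V=35.4082[EX]; j=1 S=61.8272 intr=14.3728 cont=16.8753 V=16.8753[hold]; j=2 S=93.7100 intr=0.0000 cont=3.8159 V=3.8159[hold]; j=3 S=142.0340 intr=0.0000 cont=0.0000 V=0.0000[hold]; j=4 S=215.2774 intr=0.0000 cont=0.0000 V=0.0000[hold]  S*(4)=40.7918
k=3: j=0 S=50.2200 intr=25.9800 cont=26.1943 V=26.1943[hold]; j=1 S=76.1172 intr=0.0828 cont=10.4928 V=10.4928[hold]; j=2 S=115.3690 intr=0.0000 cont=1.9662 V=1.9662[hold]; j=3 S=174.8620 intr=0.0000 cont=0.0000 V=0.0000[hold]  S*(3)=-
k=2: j=0 S=61.8272 intr=14.3728 cont=18.4400 V=18.4400[hold]; j=1 S=93.7100 intr=0.0000 cont=6.3328 V=6.3328[hold]; j=2 S=142.0340 intr=0.0000 cont=1.0131 V=1.0131[hold]  S*(2)=-
k=1: j=0 S=76.1172 intr=0.0828 cont=12.4847 V=12.4847[hold]; j=1 S=115.3690 intr=0.0000 cont=3.7403 V=3.7403[hold]  S*(1)=-
k=0: j=0 S=93.7100 intr=0.0000 cont=8.1949 V=8.1949[hold]  S*(0)=-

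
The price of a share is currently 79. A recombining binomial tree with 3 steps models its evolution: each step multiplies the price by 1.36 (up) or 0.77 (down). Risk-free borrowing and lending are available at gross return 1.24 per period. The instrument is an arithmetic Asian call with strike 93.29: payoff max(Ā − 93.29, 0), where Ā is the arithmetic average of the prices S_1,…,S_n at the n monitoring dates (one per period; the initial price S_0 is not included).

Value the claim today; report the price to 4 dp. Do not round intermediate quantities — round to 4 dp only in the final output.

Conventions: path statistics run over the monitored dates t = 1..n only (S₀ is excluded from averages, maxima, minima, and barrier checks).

price = 17.6972

With p* = (R−d)/(u−d) = 0.7966, sum probability × payoff across the paths and divide by R^3.
Enumerate all 2^3 = 8 price paths (U = up ×1.36, D = down ×0.77); each path with k up-moves has probability p*^k·(1−p*)^(3−k).
DDD: Ā=47.9117, payoff=0.0000, prob=0.008414
UDD: Ā=84.6233, payoff=0.0000, prob=0.032954
DUD: Ā=69.0867, payoff=0.0000, prob=0.032954
UUD: Ā=122.0232, payoff=28.7332, prob=0.129069
DDU: Ā=57.1234, payoff=0.0000, prob=0.032954
UDU: Ā=100.8933, payoff=7.6033, prob=0.129069
DUU: Ā=85.3567, payoff=0.0000, prob=0.129069
UUU: Ā=150.7598, payoff=57.4698, prob=0.505519
Price = Σ prob·payoff / R^3 = 33.741990 / 1.906624 = 17.6972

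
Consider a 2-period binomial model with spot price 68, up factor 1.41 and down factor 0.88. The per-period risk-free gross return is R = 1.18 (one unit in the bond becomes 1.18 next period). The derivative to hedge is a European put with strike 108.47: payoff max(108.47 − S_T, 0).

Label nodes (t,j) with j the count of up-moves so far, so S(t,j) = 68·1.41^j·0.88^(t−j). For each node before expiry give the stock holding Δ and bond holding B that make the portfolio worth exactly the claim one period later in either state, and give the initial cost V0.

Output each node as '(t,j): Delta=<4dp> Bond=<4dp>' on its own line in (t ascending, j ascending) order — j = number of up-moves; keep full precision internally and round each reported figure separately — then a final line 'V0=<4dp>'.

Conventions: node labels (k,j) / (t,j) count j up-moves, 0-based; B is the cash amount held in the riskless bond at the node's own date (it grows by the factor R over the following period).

(0,0): Delta=-0.6443 Bond=59.8656
(1,0): Delta=-1.0000 Bond=91.9237
(1,1): Delta=-0.4742 Bond=54.3249
V0=16.0501

The replicating-portfolio and risk-neutral prices coincide; use p* = (1.18−0.88)/(1.41−0.88) = 0.5660 for the latter.
Terminal payoffs: V(2,0)=55.8108, V(2,1)=24.0956, V(2,2)=0.0000
  t=1,j=0: stock 59.8400 → up 84.3744 (V=24.0956), down 52.6592 (V=55.8108). Price 32.0837; hedge Δ=-1.0000, bond B=91.9237.
  t=1,j=1: stock 95.8800 → up 135.1908 (V=0.0000), down 84.3744 (V=24.0956). Price 8.8615; hedge Δ=-0.4742, bond B=54.3249.
  t=0,j=0: stock 68.0000 → up 95.8800 (V=8.8615), down 59.8400 (V=32.0837). Price 16.0501; hedge Δ=-0.6443, bond B=59.8656.
As a check, the time-0 holding Δ(0,0)·S0 + B(0,0) comes to 16.0501 — exactly V0.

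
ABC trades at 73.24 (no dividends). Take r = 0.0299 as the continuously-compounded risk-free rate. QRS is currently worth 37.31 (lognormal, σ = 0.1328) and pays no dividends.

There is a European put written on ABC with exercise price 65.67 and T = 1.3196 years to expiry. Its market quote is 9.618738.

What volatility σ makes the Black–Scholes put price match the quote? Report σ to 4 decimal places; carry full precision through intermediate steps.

At σ = 0.4573 the Black–Scholes value reproduces the quote:
σ√T = 0.4573·√1.3196 = 0.525318
d₁ = (ln(S/K) + (r+σ²/2)T) / (σ√T) = (ln(73.24/65.67) + (0.0299+0.4573²/2)·1.3196) / 0.525318 = (0.109100 + 0.177436) / 0.525318 = 0.545451
d₂ = d₁ − σ√T = 0.545451 − 0.525318 = 0.020133
e^{−rT} = 0.961312
N(−d₁) = 0.292722,  N(−d₂) = 0.491969
V = K·e^{−rT}·N(−d₂) − S·N(−d₁) = 31.057682 − 21.438944 = 9.618738 (the quoted price), and the Black–Scholes price is strictly increasing in σ, so σ is unique

sigma = 0.4573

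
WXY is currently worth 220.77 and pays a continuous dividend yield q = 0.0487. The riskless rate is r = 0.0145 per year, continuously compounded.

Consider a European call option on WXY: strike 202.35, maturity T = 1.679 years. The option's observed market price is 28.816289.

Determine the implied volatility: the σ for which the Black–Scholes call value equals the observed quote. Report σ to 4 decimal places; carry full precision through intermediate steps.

sigma = 0.2494

At σ = 0.2494 the Black–Scholes value reproduces the quote:
σ√T = 0.2494·√1.679 = 0.323163
d₁ = (ln(S/K) + (r−q+σ²/2)T) / (σ√T) = (ln(220.77/202.35) + (0.0145−0.0487+0.2494²/2)·1.679) / 0.323163 = (0.087123 − 0.005205) / 0.323163 = 0.253488
d₂ = d₁ − σ√T = 0.253488 − 0.323163 = -0.069675
e^{−rT} = 0.975948
e^{−qT} = 0.921486
N(d₁) = 0.600054,  N(d₂) = 0.472226
V = S·e^{−qT}·N(d₁) − K·e^{−rT}·N(d₂) = 122.072999 − 93.256710 = 28.816289 (the quoted price), and the Black–Scholes price is strictly increasing in σ, so σ is unique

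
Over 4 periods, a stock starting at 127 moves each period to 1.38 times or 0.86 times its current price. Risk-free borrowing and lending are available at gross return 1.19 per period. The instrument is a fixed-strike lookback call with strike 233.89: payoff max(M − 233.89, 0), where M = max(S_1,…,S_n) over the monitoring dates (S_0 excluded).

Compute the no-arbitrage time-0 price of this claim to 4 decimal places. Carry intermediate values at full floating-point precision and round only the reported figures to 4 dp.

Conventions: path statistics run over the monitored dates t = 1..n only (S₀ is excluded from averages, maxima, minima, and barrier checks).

price = 30.6264

Under the martingale measure an up-move has probability p* = 0.6346; value the claim as the probability-weighted average of per-path payoffs, discounted 4 periods at R = 1.19.
Enumerate all 2^4 = 16 price paths (U = up ×1.38, D = down ×0.86); each path with k up-moves has probability p*^k·(1−p*)^(4−k).
DDDD: M=109.2200, payoff=0.0000, prob=0.017824
UDDD: M=175.2600, payoff=0.0000, prob=0.030957
DUDD: M=150.7236, payoff=0.0000, prob=0.030957
UUDD: M=241.8588, payoff=7.9688, prob=0.053768
DDUD: M=129.6223, payoff=0.0000, prob=0.030957
UDUD: M=207.9986, payoff=0.0000, prob=0.053768
DUUD: M=207.9986, payoff=0.0000, prob=0.053768
UUUD: M=333.7651, payoff=99.8751, prob=0.093386
DDDU: M=111.4752, payoff=0.0000, prob=0.030957
UDDU: M=178.8788, payoff=0.0000, prob=0.053768
DUDU: M=178.8788, payoff=0.0000, prob=0.053768
UUDU: M=287.0380, payoff=53.1480, prob=0.093386
DDUU: M=178.8788, payoff=0.0000, prob=0.053768
UDUU: M=287.0380, payoff=53.1480, prob=0.093386
DUUU: M=287.0380, payoff=53.1480, prob=0.093386
UUUU: M=460.5959, payoff=226.7059, prob=0.162197
Price = Σ prob·payoff / R^4 = 61.416244 / 2.005339 = 30.6264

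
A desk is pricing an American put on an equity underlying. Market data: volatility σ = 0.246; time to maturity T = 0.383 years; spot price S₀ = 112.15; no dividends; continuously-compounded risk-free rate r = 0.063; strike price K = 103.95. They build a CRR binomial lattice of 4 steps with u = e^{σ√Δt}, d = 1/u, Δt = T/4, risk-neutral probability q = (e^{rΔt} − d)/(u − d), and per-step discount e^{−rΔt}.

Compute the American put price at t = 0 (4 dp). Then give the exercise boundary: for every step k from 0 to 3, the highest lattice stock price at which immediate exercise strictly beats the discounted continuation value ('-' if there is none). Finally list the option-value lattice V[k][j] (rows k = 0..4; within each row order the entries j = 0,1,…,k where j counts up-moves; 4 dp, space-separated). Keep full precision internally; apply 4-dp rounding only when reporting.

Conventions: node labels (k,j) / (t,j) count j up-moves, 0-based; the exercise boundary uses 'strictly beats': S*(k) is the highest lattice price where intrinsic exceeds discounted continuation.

Δt=0.09575  u=1.07909  d=0.92670  q=0.52068  discount=0.99399
step 4 (expiry): payoffs max(K−S,0) = 21.2389 7.6378 0.0000 0.0000 0.0000
step 3: (k=3,j=0): S=89.2529, K−S=14.6971, hold=14.0719 ⇒ V=14.6971 exercise | (k=3,j=1): S=103.9299, K−S=0.0201, hold=3.6389 ⇒ V=3.6389 continue | (k=3,j=2): S=121.0203, K−S=0.0000, hold=0.0000 ⇒ V=0.0000 continue | (k=3,j=3): S=140.9211, K−S=0.0000, hold=0.0000 ⇒ V=0.0000 continue  boundary S*=89.2529
step 2: (k=2,j=0): S=96.3122, K−S=7.6378, hold=8.8855 ⇒ V=8.8855 continue | (k=2,j=1): S=112.1500, K−S=0.0000, hold=1.7337 ⇒ V=1.7337 continue | (k=2,j=2): S=130.5922, K−S=0.0000, hold=0.0000 ⇒ V=0.0000 continue  boundary S*=-
step 1: (k=1,j=0): S=103.9299, K−S=0.0201, hold=5.1306 ⇒ V=5.1306 continue | (k=1,j=1): S=121.0203, K−S=0.0000, hold=0.8260 ⇒ V=0.8260 continue  boundary S*=-
step 0: (k=0,j=0): S=112.1500, K−S=0.0000, hold=2.8719 ⇒ V=2.8719 continue  boundary S*=-

price = 2.8719
boundary = - - - 89.2529
tree:
2.8719
5.1306 0.8260
8.8855 1.7337 0.0000
14.6971 3.6389 0.0000 0.0000
21.2389 7.6378 0.0000 0.0000 0.0000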